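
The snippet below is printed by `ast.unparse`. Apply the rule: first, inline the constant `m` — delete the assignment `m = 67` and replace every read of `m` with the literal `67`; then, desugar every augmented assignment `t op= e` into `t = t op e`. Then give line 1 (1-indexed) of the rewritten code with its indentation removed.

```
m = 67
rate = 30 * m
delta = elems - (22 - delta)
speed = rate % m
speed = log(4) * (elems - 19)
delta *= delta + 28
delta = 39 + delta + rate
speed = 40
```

rate = 30 * 67

Transformed code:
rate = 30 * 67
delta = elems - (22 - delta)
speed = rate % 67
speed = log(4) * (elems - 19)
delta = delta * (delta + 28)
delta = 39 + delta + rate
speed = 40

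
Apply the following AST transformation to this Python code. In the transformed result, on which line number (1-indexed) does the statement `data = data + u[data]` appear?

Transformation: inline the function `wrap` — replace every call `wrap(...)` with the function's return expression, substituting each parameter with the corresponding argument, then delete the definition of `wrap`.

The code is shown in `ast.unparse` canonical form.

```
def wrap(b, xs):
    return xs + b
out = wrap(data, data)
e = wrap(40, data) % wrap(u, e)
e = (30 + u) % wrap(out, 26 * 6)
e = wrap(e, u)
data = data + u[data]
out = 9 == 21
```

Transformed code:
out = data + data
e = (data + 40) % (e + u)
e = (30 + u) % (26 * 6 + out)
e = u + e
data = data + u[data]
out = 9 == 21

5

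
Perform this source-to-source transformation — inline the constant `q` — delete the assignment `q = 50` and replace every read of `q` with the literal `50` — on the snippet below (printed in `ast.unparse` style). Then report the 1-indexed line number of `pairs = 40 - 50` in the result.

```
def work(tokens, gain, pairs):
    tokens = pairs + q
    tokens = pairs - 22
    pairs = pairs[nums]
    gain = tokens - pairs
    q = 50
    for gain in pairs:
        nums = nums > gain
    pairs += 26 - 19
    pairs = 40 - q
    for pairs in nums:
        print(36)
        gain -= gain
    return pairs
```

9

Transformed code:
def work(tokens, gain, pairs):
    tokens = pairs + 50
    tokens = pairs - 22
    pairs = pairs[nums]
    gain = tokens - pairs
    for gain in pairs:
        nums = nums > gain
    pairs += 26 - 19
    pairs = 40 - 50
    for pairs in nums:
        print(36)
        gain -= gain
    return pairs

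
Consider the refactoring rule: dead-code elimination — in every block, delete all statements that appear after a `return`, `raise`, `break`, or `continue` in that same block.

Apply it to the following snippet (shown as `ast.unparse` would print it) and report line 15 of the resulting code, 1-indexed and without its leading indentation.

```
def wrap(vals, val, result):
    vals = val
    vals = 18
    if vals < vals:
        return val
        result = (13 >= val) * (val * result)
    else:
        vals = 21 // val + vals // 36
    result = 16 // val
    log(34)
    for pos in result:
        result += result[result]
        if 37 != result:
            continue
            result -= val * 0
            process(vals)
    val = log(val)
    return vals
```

return vals

Transformed code:
def wrap(vals, val, result):
    vals = val
    vals = 18
    if vals < vals:
        return val
    else:
        vals = 21 // val + vals // 36
    result = 16 // val
    log(34)
    for pos in result:
        result += result[result]
        if 37 != result:
            continue
    val = log(val)
    return vals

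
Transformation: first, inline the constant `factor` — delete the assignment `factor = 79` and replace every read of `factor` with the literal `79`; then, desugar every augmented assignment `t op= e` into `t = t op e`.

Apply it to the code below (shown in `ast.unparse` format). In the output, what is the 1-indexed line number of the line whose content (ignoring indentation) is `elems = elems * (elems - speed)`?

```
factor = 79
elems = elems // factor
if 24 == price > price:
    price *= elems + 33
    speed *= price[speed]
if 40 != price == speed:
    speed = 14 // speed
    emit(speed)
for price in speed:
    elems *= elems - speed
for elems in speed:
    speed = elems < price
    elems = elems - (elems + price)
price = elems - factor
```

9

Transformed code:
elems = elems // 79
if 24 == price > price:
    price = price * (elems + 33)
    speed = speed * price[speed]
if 40 != price == speed:
    speed = 14 // speed
    emit(speed)
for price in speed:
    elems = elems * (elems - speed)
for elems in speed:
    speed = elems < price
    elems = elems - (elems + price)
price = elems - 79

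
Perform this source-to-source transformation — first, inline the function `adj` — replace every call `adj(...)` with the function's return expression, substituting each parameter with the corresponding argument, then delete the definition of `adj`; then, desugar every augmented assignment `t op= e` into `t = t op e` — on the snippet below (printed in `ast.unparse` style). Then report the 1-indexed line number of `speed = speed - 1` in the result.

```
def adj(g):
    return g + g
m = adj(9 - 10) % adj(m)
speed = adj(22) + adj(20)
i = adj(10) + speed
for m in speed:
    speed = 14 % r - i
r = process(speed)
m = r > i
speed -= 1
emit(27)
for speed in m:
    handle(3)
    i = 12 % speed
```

8

Transformed code:
m = (9 - 10 + (9 - 10)) % (m + m)
speed = 22 + 22 + (20 + 20)
i = 10 + 10 + speed
for m in speed:
    speed = 14 % r - i
r = process(speed)
m = r > i
speed = speed - 1
emit(27)
for speed in m:
    handle(3)
    i = 12 % speed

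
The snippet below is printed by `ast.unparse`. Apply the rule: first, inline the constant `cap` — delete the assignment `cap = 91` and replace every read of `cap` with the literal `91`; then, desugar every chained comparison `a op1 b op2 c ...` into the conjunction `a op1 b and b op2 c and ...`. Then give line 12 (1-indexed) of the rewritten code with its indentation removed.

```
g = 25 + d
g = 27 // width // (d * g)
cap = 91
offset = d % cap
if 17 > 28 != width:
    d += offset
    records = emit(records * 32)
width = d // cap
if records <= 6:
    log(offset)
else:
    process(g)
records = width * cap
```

Transformed code:
g = 25 + d
g = 27 // width // (d * g)
offset = d % 91
if 17 > 28 and 28 != width:
    d += offset
    records = emit(records * 32)
width = d // 91
if records <= 6:
    log(offset)
else:
    process(g)
records = width * 91

records = width * 91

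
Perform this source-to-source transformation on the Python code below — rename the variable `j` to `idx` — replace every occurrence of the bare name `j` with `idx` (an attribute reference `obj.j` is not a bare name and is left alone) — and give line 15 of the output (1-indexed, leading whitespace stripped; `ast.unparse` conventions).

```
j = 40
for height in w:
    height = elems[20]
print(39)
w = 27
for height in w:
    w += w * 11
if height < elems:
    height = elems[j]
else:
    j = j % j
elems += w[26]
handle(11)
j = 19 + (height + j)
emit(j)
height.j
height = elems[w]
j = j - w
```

emit(idx)

Transformed code:
idx = 40
for height in w:
    height = elems[20]
print(39)
w = 27
for height in w:
    w += w * 11
if height < elems:
    height = elems[idx]
else:
    idx = idx % idx
elems += w[26]
handle(11)
idx = 19 + (height + idx)
emit(idx)
height.j
height = elems[w]
idx = idx - w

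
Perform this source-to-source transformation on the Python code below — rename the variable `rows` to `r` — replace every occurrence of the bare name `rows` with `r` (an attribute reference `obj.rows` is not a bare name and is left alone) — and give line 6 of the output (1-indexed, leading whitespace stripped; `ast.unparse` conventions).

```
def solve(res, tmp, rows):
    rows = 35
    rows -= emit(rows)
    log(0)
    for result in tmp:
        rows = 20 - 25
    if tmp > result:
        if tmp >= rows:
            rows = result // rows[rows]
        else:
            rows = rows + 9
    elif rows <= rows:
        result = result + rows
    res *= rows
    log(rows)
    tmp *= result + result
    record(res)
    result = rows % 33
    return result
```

Transformed code:
def solve(res, tmp, r):
    r = 35
    r -= emit(r)
    log(0)
    for result in tmp:
        r = 20 - 25
    if tmp > result:
        if tmp >= r:
            r = result // r[r]
        else:
            r = r + 9
    elif r <= r:
        result = result + r
    res *= r
    log(r)
    tmp *= result + result
    record(res)
    result = r % 33
    return result

r = 20 - 25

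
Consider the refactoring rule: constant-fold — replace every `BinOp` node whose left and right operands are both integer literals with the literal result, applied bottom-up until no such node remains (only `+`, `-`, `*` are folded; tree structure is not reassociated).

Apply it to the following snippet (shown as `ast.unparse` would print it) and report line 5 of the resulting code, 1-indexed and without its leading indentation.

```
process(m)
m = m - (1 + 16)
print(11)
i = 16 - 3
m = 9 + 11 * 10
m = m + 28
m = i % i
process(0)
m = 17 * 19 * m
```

m = 119

Transformed code:
process(m)
m = m - 17
print(11)
i = 13
m = 119
m = m + 28
m = i % i
process(0)
m = 323 * m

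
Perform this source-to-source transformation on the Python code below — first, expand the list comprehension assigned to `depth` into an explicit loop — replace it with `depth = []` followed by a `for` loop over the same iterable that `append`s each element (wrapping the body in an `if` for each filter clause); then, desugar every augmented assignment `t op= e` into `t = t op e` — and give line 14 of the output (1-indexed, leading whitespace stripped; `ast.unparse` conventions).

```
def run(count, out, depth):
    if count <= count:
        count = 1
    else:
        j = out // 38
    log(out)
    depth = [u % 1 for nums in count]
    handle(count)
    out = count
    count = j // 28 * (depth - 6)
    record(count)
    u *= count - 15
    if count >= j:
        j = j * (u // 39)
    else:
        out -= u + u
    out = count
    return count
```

u = u * (count - 15)

Transformed code:
def run(count, out, depth):
    if count <= count:
        count = 1
    else:
        j = out // 38
    log(out)
    depth = []
    for nums in count:
        depth.append(u % 1)
    handle(count)
    out = count
    count = j // 28 * (depth - 6)
    record(count)
    u = u * (count - 15)
    if count >= j:
        j = j * (u // 39)
    else:
        out = out - (u + u)
    out = count
    return count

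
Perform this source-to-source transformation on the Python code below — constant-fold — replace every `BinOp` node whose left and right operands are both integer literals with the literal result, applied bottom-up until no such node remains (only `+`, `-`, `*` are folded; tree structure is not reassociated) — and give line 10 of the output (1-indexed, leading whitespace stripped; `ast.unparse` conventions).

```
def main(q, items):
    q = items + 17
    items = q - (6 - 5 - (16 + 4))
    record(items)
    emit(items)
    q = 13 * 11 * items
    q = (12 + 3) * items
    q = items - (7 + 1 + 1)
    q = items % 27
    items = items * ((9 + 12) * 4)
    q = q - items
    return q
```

items = items * 84

Transformed code:
def main(q, items):
    q = items + 17
    items = q - -19
    record(items)
    emit(items)
    q = 143 * items
    q = 15 * items
    q = items - 9
    q = items % 27
    items = items * 84
    q = q - items
    return q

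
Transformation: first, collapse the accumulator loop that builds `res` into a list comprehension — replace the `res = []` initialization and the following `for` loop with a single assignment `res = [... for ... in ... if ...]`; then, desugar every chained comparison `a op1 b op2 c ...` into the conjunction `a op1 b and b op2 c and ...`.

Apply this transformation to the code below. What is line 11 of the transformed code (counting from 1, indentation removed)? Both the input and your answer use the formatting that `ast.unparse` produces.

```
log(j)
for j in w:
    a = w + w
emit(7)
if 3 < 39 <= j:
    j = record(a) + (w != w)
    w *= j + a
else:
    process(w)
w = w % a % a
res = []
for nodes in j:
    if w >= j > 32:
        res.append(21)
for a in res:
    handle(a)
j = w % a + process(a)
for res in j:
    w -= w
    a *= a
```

res = [21 for nodes in j if w >= j and j > 32]

Transformed code:
log(j)
for j in w:
    a = w + w
emit(7)
if 3 < 39 and 39 <= j:
    j = record(a) + (w != w)
    w *= j + a
else:
    process(w)
w = w % a % a
res = [21 for nodes in j if w >= j and j > 32]
for a in res:
    handle(a)
j = w % a + process(a)
for res in j:
    w -= w
    a *= a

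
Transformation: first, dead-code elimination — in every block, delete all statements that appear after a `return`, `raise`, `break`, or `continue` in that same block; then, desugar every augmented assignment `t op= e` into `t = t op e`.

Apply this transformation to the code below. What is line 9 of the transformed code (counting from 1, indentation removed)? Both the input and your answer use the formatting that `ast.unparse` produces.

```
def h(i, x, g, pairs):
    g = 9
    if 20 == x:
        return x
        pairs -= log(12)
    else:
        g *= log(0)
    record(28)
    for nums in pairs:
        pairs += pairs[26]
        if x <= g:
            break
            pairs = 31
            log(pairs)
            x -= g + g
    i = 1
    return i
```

Transformed code:
def h(i, x, g, pairs):
    g = 9
    if 20 == x:
        return x
    else:
        g = g * log(0)
    record(28)
    for nums in pairs:
        pairs = pairs + pairs[26]
        if x <= g:
            break
    i = 1
    return i

pairs = pairs + pairs[26]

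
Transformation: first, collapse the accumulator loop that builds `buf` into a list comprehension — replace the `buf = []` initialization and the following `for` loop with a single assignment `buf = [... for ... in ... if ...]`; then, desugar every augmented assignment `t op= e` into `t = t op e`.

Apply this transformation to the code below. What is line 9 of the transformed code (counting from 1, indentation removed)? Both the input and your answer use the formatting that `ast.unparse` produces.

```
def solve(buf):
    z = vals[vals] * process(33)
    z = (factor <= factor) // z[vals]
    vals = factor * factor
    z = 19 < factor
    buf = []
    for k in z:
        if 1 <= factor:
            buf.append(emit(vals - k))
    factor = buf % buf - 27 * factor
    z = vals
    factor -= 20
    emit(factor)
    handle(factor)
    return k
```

Transformed code:
def solve(buf):
    z = vals[vals] * process(33)
    z = (factor <= factor) // z[vals]
    vals = factor * factor
    z = 19 < factor
    buf = [emit(vals - k) for k in z if 1 <= factor]
    factor = buf % buf - 27 * factor
    z = vals
    factor = factor - 20
    emit(factor)
    handle(factor)
    return k

factor = factor - 20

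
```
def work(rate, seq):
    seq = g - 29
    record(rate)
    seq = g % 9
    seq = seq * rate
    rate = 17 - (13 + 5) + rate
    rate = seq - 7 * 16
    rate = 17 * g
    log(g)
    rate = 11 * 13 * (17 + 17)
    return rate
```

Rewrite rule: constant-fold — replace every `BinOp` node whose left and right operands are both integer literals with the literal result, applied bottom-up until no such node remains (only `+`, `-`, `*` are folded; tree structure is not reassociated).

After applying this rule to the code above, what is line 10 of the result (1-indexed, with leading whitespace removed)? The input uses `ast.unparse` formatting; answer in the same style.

rate = 4862

Transformed code:
def work(rate, seq):
    seq = g - 29
    record(rate)
    seq = g % 9
    seq = seq * rate
    rate = -1 + rate
    rate = seq - 112
    rate = 17 * g
    log(g)
    rate = 4862
    return rate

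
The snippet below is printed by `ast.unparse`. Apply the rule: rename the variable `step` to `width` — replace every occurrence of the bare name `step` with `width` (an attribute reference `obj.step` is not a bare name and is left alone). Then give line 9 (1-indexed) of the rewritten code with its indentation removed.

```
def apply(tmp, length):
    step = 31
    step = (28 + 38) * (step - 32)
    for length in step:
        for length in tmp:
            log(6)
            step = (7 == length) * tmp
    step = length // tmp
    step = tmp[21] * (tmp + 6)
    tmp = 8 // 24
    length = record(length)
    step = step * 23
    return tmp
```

Transformed code:
def apply(tmp, length):
    width = 31
    width = (28 + 38) * (width - 32)
    for length in width:
        for length in tmp:
            log(6)
            width = (7 == length) * tmp
    width = length // tmp
    width = tmp[21] * (tmp + 6)
    tmp = 8 // 24
    length = record(length)
    width = width * 23
    return tmp

width = tmp[21] * (tmp + 6)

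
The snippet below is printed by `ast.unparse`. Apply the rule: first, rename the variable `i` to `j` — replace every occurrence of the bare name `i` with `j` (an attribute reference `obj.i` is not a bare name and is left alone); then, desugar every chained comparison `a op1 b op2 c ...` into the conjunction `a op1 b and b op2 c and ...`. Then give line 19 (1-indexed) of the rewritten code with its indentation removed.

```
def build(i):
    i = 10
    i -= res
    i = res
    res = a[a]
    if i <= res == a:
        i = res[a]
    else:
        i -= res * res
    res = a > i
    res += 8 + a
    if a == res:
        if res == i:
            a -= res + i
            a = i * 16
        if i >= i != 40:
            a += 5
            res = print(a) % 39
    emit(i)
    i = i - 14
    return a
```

emit(j)

Transformed code:
def build(j):
    j = 10
    j -= res
    j = res
    res = a[a]
    if j <= res and res == a:
        j = res[a]
    else:
        j -= res * res
    res = a > j
    res += 8 + a
    if a == res:
        if res == j:
            a -= res + j
            a = j * 16
        if j >= j and j != 40:
            a += 5
            res = print(a) % 39
    emit(j)
    j = j - 14
    return a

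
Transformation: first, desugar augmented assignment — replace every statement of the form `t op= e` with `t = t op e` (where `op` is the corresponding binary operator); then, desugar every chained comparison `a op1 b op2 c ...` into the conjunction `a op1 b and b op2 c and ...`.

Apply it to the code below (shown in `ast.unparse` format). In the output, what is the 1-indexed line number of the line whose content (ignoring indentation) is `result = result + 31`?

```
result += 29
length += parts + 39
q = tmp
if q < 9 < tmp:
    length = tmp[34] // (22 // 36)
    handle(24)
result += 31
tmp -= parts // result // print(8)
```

7

Transformed code:
result = result + 29
length = length + (parts + 39)
q = tmp
if q < 9 and 9 < tmp:
    length = tmp[34] // (22 // 36)
    handle(24)
result = result + 31
tmp = tmp - parts // result // print(8)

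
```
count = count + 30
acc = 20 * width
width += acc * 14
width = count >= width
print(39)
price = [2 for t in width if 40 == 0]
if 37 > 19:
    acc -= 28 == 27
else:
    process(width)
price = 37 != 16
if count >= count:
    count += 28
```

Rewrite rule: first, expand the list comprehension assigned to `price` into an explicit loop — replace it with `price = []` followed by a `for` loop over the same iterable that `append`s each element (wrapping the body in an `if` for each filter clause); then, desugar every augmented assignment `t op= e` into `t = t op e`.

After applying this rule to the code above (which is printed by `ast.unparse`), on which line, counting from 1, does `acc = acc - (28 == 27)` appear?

11

Transformed code:
count = count + 30
acc = 20 * width
width = width + acc * 14
width = count >= width
print(39)
price = []
for t in width:
    if 40 == 0:
        price.append(2)
if 37 > 19:
    acc = acc - (28 == 27)
else:
    process(width)
price = 37 != 16
if count >= count:
    count = count + 28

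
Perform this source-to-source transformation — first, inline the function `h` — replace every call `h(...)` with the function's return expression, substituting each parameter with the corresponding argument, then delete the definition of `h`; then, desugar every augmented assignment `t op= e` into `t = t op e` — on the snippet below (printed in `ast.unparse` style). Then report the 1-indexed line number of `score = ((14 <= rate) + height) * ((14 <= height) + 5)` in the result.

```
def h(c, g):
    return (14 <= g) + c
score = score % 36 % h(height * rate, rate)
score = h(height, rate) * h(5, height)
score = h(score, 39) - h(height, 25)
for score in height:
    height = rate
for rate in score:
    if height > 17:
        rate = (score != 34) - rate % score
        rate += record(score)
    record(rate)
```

2

Transformed code:
score = score % 36 % ((14 <= rate) + height * rate)
score = ((14 <= rate) + height) * ((14 <= height) + 5)
score = (14 <= 39) + score - ((14 <= 25) + height)
for score in height:
    height = rate
for rate in score:
    if height > 17:
        rate = (score != 34) - rate % score
        rate = rate + record(score)
    record(rate)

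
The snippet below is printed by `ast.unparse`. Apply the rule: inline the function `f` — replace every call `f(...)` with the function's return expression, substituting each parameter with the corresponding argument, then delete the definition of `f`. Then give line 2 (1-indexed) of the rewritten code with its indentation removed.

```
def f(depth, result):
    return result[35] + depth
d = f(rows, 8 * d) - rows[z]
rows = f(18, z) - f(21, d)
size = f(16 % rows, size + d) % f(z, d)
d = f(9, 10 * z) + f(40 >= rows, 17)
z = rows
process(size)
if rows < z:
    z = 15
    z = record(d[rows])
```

Transformed code:
d = (8 * d)[35] + rows - rows[z]
rows = z[35] + 18 - (d[35] + 21)
size = ((size + d)[35] + 16 % rows) % (d[35] + z)
d = (10 * z)[35] + 9 + (17[35] + (40 >= rows))
z = rows
process(size)
if rows < z:
    z = 15
    z = record(d[rows])

rows = z[35] + 18 - (d[35] + 21)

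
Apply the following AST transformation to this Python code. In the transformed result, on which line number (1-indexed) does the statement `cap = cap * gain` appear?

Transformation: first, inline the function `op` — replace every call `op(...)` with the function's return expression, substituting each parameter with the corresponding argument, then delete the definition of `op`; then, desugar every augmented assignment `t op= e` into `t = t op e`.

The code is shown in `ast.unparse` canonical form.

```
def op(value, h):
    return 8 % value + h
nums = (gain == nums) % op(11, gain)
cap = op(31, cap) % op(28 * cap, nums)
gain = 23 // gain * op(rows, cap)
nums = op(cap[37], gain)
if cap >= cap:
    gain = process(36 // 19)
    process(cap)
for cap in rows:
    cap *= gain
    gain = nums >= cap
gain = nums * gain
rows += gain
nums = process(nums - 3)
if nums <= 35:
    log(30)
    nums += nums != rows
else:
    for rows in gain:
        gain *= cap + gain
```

Transformed code:
nums = (gain == nums) % (8 % 11 + gain)
cap = (8 % 31 + cap) % (8 % (28 * cap) + nums)
gain = 23 // gain * (8 % rows + cap)
nums = 8 % cap[37] + gain
if cap >= cap:
    gain = process(36 // 19)
    process(cap)
for cap in rows:
    cap = cap * gain
    gain = nums >= cap
gain = nums * gain
rows = rows + gain
nums = process(nums - 3)
if nums <= 35:
    log(30)
    nums = nums + (nums != rows)
else:
    for rows in gain:
        gain = gain * (cap + gain)

9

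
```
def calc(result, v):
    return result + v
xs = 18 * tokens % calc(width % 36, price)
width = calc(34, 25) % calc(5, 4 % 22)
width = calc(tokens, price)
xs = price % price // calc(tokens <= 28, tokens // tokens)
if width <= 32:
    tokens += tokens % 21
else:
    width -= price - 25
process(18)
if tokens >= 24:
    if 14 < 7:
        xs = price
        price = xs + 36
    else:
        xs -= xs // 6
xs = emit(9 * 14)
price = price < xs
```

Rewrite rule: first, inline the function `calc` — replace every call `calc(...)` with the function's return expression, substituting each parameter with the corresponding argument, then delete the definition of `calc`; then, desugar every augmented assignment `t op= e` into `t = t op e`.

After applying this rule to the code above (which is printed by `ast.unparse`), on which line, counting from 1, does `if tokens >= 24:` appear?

Transformed code:
xs = 18 * tokens % (width % 36 + price)
width = (34 + 25) % (5 + 4 % 22)
width = tokens + price
xs = price % price // ((tokens <= 28) + tokens // tokens)
if width <= 32:
    tokens = tokens + tokens % 21
else:
    width = width - (price - 25)
process(18)
if tokens >= 24:
    if 14 < 7:
        xs = price
        price = xs + 36
    else:
        xs = xs - xs // 6
xs = emit(9 * 14)
price = price < xs

10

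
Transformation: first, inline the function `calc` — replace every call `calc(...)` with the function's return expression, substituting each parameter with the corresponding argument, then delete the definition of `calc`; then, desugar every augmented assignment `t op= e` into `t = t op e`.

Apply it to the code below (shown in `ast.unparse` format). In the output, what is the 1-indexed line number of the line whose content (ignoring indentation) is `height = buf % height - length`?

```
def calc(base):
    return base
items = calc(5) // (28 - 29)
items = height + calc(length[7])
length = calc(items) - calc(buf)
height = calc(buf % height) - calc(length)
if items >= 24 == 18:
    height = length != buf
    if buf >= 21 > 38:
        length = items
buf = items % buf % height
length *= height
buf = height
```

4

Transformed code:
items = 5 // (28 - 29)
items = height + length[7]
length = items - buf
height = buf % height - length
if items >= 24 == 18:
    height = length != buf
    if buf >= 21 > 38:
        length = items
buf = items % buf % height
length = length * height
buf = height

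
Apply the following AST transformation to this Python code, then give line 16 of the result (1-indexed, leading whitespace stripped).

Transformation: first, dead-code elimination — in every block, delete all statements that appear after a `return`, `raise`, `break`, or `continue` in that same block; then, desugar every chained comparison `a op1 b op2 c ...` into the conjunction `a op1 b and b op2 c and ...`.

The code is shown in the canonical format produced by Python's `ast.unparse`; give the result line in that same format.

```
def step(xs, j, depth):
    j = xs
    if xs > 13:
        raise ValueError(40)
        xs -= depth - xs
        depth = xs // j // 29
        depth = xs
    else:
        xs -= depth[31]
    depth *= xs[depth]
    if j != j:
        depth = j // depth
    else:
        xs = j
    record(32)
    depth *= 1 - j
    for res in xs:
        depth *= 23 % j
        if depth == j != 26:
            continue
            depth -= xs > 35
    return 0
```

if depth == j and j != 26:

Transformed code:
def step(xs, j, depth):
    j = xs
    if xs > 13:
        raise ValueError(40)
    else:
        xs -= depth[31]
    depth *= xs[depth]
    if j != j:
        depth = j // depth
    else:
        xs = j
    record(32)
    depth *= 1 - j
    for res in xs:
        depth *= 23 % j
        if depth == j and j != 26:
            continue
    return 0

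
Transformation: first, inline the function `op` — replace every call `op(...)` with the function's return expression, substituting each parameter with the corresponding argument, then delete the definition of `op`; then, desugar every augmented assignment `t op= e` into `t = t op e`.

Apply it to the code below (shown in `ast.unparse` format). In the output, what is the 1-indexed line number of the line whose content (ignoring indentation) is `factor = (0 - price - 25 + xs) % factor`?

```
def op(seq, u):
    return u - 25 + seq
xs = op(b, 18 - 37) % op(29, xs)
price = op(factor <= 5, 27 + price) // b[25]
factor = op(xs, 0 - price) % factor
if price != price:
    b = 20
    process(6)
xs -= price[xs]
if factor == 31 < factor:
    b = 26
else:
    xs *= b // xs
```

3

Transformed code:
xs = (18 - 37 - 25 + b) % (xs - 25 + 29)
price = (27 + price - 25 + (factor <= 5)) // b[25]
factor = (0 - price - 25 + xs) % factor
if price != price:
    b = 20
    process(6)
xs = xs - price[xs]
if factor == 31 < factor:
    b = 26
else:
    xs = xs * (b // xs)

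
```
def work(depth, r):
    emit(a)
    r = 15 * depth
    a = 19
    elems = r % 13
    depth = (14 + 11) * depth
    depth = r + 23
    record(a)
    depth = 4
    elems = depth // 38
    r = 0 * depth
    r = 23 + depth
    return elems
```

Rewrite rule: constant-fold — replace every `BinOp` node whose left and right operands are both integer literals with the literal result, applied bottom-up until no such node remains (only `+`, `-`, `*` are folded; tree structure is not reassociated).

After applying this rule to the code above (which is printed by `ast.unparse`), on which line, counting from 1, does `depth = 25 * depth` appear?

Transformed code:
def work(depth, r):
    emit(a)
    r = 15 * depth
    a = 19
    elems = r % 13
    depth = 25 * depth
    depth = r + 23
    record(a)
    depth = 4
    elems = depth // 38
    r = 0 * depth
    r = 23 + depth
    return elems

6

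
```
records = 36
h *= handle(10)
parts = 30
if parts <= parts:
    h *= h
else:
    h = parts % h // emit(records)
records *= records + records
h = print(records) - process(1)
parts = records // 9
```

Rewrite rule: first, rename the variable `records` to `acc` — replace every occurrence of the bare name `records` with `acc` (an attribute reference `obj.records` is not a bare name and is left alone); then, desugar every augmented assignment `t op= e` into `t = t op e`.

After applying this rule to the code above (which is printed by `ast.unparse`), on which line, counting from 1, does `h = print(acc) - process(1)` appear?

9

Transformed code:
acc = 36
h = h * handle(10)
parts = 30
if parts <= parts:
    h = h * h
else:
    h = parts % h // emit(acc)
acc = acc * (acc + acc)
h = print(acc) - process(1)
parts = acc // 9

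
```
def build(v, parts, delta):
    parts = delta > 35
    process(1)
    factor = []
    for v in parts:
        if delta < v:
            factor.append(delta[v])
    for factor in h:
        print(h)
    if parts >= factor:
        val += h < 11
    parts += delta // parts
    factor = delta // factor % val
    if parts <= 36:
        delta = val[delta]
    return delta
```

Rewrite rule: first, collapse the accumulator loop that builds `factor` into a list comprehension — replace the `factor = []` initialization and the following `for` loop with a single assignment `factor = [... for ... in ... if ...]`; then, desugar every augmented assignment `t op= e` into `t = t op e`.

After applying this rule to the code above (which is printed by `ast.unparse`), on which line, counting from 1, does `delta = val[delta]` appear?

12

Transformed code:
def build(v, parts, delta):
    parts = delta > 35
    process(1)
    factor = [delta[v] for v in parts if delta < v]
    for factor in h:
        print(h)
    if parts >= factor:
        val = val + (h < 11)
    parts = parts + delta // parts
    factor = delta // factor % val
    if parts <= 36:
        delta = val[delta]
    return delta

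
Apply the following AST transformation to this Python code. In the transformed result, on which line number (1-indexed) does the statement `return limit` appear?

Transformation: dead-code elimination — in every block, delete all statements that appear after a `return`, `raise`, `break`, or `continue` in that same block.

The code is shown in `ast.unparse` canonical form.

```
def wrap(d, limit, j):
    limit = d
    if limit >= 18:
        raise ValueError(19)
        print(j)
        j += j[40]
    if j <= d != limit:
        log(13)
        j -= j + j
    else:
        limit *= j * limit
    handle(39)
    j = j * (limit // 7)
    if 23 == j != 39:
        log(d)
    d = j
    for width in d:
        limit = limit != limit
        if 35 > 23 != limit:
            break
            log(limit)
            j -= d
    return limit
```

Transformed code:
def wrap(d, limit, j):
    limit = d
    if limit >= 18:
        raise ValueError(19)
    if j <= d != limit:
        log(13)
        j -= j + j
    else:
        limit *= j * limit
    handle(39)
    j = j * (limit // 7)
    if 23 == j != 39:
        log(d)
    d = j
    for width in d:
        limit = limit != limit
        if 35 > 23 != limit:
            break
    return limit

19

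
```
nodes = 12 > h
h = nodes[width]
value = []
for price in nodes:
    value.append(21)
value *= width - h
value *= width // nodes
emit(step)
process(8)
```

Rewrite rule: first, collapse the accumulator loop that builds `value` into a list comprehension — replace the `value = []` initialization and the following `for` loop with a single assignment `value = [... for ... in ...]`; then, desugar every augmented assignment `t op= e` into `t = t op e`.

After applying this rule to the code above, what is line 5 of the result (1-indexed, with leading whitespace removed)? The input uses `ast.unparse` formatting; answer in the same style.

value = value * (width // nodes)

Transformed code:
nodes = 12 > h
h = nodes[width]
value = [21 for price in nodes]
value = value * (width - h)
value = value * (width // nodes)
emit(step)
process(8)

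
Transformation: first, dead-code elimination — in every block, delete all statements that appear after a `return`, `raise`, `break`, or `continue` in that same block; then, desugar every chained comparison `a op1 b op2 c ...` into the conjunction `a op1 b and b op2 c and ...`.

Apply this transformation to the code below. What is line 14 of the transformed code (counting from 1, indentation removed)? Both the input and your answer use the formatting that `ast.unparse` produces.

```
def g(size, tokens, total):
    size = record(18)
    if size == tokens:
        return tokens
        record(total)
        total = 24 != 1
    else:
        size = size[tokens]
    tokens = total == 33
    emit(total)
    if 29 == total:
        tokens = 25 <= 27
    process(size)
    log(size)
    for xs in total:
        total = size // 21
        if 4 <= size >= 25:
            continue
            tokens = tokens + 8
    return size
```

total = size // 21

Transformed code:
def g(size, tokens, total):
    size = record(18)
    if size == tokens:
        return tokens
    else:
        size = size[tokens]
    tokens = total == 33
    emit(total)
    if 29 == total:
        tokens = 25 <= 27
    process(size)
    log(size)
    for xs in total:
        total = size // 21
        if 4 <= size and size >= 25:
            continue
    return size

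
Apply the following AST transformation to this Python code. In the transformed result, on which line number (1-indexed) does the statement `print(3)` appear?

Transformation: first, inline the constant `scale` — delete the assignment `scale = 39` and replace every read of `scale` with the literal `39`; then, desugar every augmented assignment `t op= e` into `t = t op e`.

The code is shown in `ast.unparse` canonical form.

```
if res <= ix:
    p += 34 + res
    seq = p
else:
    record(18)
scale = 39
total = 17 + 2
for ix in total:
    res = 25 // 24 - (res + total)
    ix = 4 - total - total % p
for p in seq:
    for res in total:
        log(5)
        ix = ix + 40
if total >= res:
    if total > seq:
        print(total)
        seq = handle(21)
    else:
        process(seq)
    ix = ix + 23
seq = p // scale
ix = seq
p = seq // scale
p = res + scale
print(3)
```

Transformed code:
if res <= ix:
    p = p + (34 + res)
    seq = p
else:
    record(18)
total = 17 + 2
for ix in total:
    res = 25 // 24 - (res + total)
    ix = 4 - total - total % p
for p in seq:
    for res in total:
        log(5)
        ix = ix + 40
if total >= res:
    if total > seq:
        print(total)
        seq = handle(21)
    else:
        process(seq)
    ix = ix + 23
seq = p // 39
ix = seq
p = seq // 39
p = res + 39
print(3)

25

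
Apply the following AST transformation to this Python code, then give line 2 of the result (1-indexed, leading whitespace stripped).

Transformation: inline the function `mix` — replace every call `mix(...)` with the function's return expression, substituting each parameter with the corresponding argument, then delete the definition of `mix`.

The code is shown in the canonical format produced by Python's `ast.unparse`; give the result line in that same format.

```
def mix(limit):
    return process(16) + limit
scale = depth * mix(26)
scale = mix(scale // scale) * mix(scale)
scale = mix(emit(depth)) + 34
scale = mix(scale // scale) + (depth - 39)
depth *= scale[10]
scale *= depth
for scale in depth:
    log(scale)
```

scale = (process(16) + scale // scale) * (process(16) + scale)

Transformed code:
scale = depth * (process(16) + 26)
scale = (process(16) + scale // scale) * (process(16) + scale)
scale = process(16) + emit(depth) + 34
scale = process(16) + scale // scale + (depth - 39)
depth *= scale[10]
scale *= depth
for scale in depth:
    log(scale)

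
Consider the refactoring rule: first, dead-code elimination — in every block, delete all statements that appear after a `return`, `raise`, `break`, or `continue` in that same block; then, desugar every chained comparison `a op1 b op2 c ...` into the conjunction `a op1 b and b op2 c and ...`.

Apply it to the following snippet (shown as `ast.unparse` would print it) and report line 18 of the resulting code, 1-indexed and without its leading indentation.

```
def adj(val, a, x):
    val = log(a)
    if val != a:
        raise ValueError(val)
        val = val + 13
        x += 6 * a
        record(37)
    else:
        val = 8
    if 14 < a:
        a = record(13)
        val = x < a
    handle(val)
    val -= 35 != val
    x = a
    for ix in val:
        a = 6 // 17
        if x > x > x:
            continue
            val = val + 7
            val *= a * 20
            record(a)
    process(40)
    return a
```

Transformed code:
def adj(val, a, x):
    val = log(a)
    if val != a:
        raise ValueError(val)
    else:
        val = 8
    if 14 < a:
        a = record(13)
        val = x < a
    handle(val)
    val -= 35 != val
    x = a
    for ix in val:
        a = 6 // 17
        if x > x and x > x:
            continue
    process(40)
    return a

return a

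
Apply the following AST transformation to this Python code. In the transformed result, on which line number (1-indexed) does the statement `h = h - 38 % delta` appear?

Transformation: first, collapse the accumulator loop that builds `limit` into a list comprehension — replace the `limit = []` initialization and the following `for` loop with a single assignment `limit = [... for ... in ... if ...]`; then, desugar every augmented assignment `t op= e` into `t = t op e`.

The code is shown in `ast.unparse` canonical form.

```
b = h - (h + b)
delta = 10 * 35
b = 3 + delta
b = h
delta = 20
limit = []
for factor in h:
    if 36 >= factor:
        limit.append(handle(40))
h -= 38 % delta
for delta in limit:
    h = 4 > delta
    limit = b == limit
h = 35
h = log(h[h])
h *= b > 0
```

7

Transformed code:
b = h - (h + b)
delta = 10 * 35
b = 3 + delta
b = h
delta = 20
limit = [handle(40) for factor in h if 36 >= factor]
h = h - 38 % delta
for delta in limit:
    h = 4 > delta
    limit = b == limit
h = 35
h = log(h[h])
h = h * (b > 0)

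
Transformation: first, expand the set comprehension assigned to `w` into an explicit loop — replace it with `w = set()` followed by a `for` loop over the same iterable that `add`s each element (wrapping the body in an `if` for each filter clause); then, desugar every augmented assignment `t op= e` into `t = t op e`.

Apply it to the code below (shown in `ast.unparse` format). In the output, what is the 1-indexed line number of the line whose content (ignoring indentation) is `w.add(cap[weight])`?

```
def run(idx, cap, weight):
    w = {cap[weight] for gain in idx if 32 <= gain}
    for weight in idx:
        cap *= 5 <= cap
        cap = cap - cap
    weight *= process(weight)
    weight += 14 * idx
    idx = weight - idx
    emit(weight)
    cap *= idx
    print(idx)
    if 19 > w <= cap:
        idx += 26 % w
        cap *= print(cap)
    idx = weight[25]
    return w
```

Transformed code:
def run(idx, cap, weight):
    w = set()
    for gain in idx:
        if 32 <= gain:
            w.add(cap[weight])
    for weight in idx:
        cap = cap * (5 <= cap)
        cap = cap - cap
    weight = weight * process(weight)
    weight = weight + 14 * idx
    idx = weight - idx
    emit(weight)
    cap = cap * idx
    print(idx)
    if 19 > w <= cap:
        idx = idx + 26 % w
        cap = cap * print(cap)
    idx = weight[25]
    return w

5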